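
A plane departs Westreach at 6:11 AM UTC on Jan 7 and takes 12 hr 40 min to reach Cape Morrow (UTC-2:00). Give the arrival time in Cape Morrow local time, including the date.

Departure is given in UTC: 6:11 AM on Jan 7.
Add 12 hours and 40 minutes → 6:51 PM UTC.
Cape Morrow is UTC−2:00: 6:51 PM − 2:00 = 4:51 PM on Jan 7.

4:51 PM on Jan 7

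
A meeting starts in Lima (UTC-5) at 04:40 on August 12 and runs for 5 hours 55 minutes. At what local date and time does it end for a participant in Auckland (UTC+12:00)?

Auckland is 17:00 ahead of Lima.
After 5 hours 55 minutes it is 10:35 in Lima.
Shift by the zone difference: 10:35 + 17:00 = 03:35 on Aug 13 in Auckland.

03:35 on Aug 13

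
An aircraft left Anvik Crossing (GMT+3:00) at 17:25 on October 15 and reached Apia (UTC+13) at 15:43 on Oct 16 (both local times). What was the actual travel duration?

Apia is 10:00 ahead of Anvik Crossing.
Clock-face elapsed time (ignoring zones) is 22 hours 18 minutes.
Actual elapsed = 22 hours 18 minutes − 10:00 = 12 hours 18 minutes.

12 hours 18 minutes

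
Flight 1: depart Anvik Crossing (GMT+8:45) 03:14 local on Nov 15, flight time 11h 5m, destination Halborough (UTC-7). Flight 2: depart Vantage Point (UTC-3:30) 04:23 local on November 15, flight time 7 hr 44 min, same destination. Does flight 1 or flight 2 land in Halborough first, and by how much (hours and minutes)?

Flight 1 in UTC: 03:14 − 8:45 = 18:29 on Nov 14.
+11 hours 5 minutes → arrive 05:34 UTC on Nov 15.
Flight 2 in UTC: 04:23 + 3:30 = 07:53 on Nov 15.
+7 hours 44 minutes → arrive 15:37 UTC on Nov 15.
Flight 1 lands earlier by 10 hours 3 minutes.

the first, by 10 hours 3 minutes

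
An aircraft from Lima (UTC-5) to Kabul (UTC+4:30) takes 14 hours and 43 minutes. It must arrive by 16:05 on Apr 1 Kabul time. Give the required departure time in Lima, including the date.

15:52 on March 31

Target arrival in UTC: 16:05 − 4:30 = 11:35 on Apr 1.
Subtract 14 hours and 43 minutes → departure 20:52 UTC on Mar 31.
Lima is UTC−5:00: 20:52 − 5:00 = 15:52 on Mar 31.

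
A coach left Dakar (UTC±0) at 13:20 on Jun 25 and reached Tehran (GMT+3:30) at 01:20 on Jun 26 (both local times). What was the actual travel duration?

Tehran is 3:30 ahead of Dakar.
Clock-face elapsed time (ignoring zones) is 12 hours.
Actual elapsed = 12 hours − 3:30 = 8 hours 30 minutes.

8 hours 30 minutes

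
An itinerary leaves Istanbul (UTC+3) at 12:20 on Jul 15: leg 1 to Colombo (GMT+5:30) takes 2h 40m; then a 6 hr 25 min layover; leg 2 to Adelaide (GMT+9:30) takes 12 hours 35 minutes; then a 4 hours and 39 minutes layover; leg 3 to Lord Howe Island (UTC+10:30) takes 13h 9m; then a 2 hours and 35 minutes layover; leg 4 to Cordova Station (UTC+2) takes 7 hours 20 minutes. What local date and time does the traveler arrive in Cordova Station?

Convert departure to UTC: 12:20 − 3:00 = 09:20 UTC on Jul 15.
Add 2 hours 40 minutes leg 1 → 12:00 UTC.
Add 6 hours 25 minutes layover in Colombo → 18:25 UTC.
Add 12 hours and 35 minutes leg 2 → 07:00 UTC (Jul 16).
Add 4 hours and 39 minutes layover in Adelaide → 11:39 UTC.
Add 13 hours and 9 minutes leg 3 → 00:48 UTC (Jul 17).
Add 2 hours and 35 minutes layover in Lord Howe Island → 03:23 UTC.
Add 7 hours and 20 minutes leg 4 → 10:43 UTC.
Cordova Station is UTC+2:00, so local arrival = 10:43 + 2:00 = 12:43 on Jul 17.

12:43 on Jul 17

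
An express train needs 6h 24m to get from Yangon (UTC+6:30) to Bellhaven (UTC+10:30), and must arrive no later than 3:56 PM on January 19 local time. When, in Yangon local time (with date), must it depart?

Target arrival in UTC: 3:56 PM − 10:30 = 5:26 AM on Jan 19.
Subtract 6 hours and 24 minutes → departure 11:02 PM UTC on Jan 18.
Yangon is UTC+6:30: 11:02 PM + 6:30 = 5:32 AM on Jan 19.

5:32 AM on January 19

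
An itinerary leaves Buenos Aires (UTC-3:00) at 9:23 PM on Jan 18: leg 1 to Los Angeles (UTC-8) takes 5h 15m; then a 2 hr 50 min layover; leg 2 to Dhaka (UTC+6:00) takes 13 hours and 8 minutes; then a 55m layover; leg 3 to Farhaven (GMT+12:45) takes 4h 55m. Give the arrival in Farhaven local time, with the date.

Convert departure to UTC: 9:23 PM + 3:00 = 12:23 AM UTC on Jan 19.
Add 5 hours and 15 minutes leg 1 → 5:38 AM UTC.
Add 2 hours 50 minutes layover in Los Angeles → 8:28 AM UTC.
Add 13 hours and 8 minutes leg 2 → 9:36 PM UTC.
Add 55 minutes layover in Dhaka → 10:31 PM UTC.
Add 4 hours 55 minutes leg 3 → 3:26 AM UTC (Jan 20).
Farhaven is UTC+12:45, so local arrival = 3:26 AM + 12:45 = 4:11 PM on Jan 20.

4:11 PM on Jan 20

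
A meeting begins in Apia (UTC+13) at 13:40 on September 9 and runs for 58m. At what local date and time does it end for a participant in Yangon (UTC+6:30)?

08:08 on Sep 9

Convert start to UTC: 13:40 − 13:00 = 00:40 UTC on Sep 9.
Add 58 minutes duration → 01:38 UTC.
Yangon is UTC+6:30, so local end time = 01:38 + 6:30 = 08:08 on Sep 9.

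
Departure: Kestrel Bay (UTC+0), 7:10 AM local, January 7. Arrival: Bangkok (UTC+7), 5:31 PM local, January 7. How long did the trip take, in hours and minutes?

Bangkok is 7:00 ahead of Kestrel Bay.
Clock-face elapsed time (ignoring zones) is 10 hours 21 minutes.
Actual elapsed = 10 hours 21 minutes − 7:00 = 3 hours 21 minutes.

3 hours 21 minutes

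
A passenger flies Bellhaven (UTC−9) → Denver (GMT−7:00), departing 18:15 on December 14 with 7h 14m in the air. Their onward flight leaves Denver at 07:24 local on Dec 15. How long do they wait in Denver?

Convert departure to UTC: 18:15 + 9:00 = 03:15 UTC on Dec 15.
Add 7 hours and 14 minutes flight time → 10:29 UTC.
Denver is UTC−7:00, so local arrival = 10:29 − 7:00 = 03:29 on Dec 15.
Layover = 07:24 − 03:29 = 3 hours 55 minutes.

3 hours 55 minutes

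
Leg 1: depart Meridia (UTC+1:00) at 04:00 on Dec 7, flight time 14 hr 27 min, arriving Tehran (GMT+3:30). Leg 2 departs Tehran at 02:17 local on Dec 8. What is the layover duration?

5 hours 20 minutes

Convert departure to UTC: 04:00 − 1:00 = 03:00 UTC on Dec 7.
Add 14 hours and 27 minutes flight time → 17:27 UTC.
Tehran is UTC+3:30, so local arrival = 17:27 + 3:30 = 20:57 on Dec 7.
Layover = 02:17 − 20:57 (+1 day) = 5 hours 20 minutes.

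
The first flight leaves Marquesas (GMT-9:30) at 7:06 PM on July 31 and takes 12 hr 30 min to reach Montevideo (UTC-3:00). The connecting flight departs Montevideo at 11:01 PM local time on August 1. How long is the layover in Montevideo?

8 hours 55 minutes

Convert departure to UTC: 7:06 PM + 9:30 = 4:36 AM UTC on Aug 1.
Add 12 hours and 30 minutes flight time → 5:06 PM UTC.
Montevideo is UTC−3:00, so local arrival = 5:06 PM − 3:00 = 2:06 PM on Aug 1.
Layover = 11:01 PM − 2:06 PM = 8 hours 55 minutes.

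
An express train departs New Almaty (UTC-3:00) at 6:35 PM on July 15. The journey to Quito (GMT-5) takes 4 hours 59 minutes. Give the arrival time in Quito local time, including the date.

Quito is 2:00 behind New Almaty.
After 4 hours and 59 minutes it is 11:34 PM in New Almaty.
Shift by the zone difference: 11:34 PM − 2:00 = 9:34 PM on Jul 15 in Quito.

9:34 PM on July 15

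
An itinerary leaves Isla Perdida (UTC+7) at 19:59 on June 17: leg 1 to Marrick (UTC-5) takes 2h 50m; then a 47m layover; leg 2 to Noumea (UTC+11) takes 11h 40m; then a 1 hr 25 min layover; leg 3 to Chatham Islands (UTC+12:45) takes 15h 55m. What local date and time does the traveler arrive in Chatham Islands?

10:21 on June 19

Convert departure to UTC: 19:59 − 7:00 = 12:59 UTC on Jun 17.
Add 2 hours 50 minutes leg 1 → 15:49 UTC.
Add 47 minutes layover in Marrick → 16:36 UTC.
Add 11 hours and 40 minutes leg 2 → 04:16 UTC (Jun 18).
Add 1 hour 25 minutes layover in Noumea → 05:41 UTC.
Add 15 hours and 55 minutes leg 3 → 21:36 UTC.
Chatham Islands is UTC+12:45, so local arrival = 21:36 + 12:45 = 10:21 on Jun 19.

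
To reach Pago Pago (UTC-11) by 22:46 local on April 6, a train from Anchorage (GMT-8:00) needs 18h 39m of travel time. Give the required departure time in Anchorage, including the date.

07:07 on April 6

Target arrival in UTC: 22:46 + 11:00 = 09:46 on Apr 7.
Subtract 18 hours 39 minutes → departure 15:07 UTC on Apr 6.
Anchorage is UTC−8:00: 15:07 − 8:00 = 07:07 on Apr 6.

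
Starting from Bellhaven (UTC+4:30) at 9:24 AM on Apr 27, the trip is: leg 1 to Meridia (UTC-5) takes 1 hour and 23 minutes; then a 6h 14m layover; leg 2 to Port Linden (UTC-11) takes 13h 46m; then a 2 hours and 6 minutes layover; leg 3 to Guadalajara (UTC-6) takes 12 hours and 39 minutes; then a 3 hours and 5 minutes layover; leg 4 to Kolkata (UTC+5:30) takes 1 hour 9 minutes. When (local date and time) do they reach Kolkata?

2:46 AM on April 29

Convert departure to UTC: 9:24 AM − 4:30 = 4:54 AM UTC on Apr 27.
Add 1 hour 23 minutes leg 1 → 6:17 AM UTC.
Add 6 hours 14 minutes layover in Meridia → 12:31 PM UTC.
Add 13 hours 46 minutes leg 2 → 2:17 AM UTC (Apr 28).
Add 2 hours and 6 minutes layover in Port Linden → 4:23 AM UTC.
Add 12 hours and 39 minutes leg 3 → 5:02 PM UTC.
Add 3 hours 5 minutes layover in Guadalajara → 8:07 PM UTC.
Add 1 hour 9 minutes leg 4 → 9:16 PM UTC.
Kolkata is UTC+5:30, so local arrival = 9:16 PM + 5:30 = 2:46 AM on Apr 29.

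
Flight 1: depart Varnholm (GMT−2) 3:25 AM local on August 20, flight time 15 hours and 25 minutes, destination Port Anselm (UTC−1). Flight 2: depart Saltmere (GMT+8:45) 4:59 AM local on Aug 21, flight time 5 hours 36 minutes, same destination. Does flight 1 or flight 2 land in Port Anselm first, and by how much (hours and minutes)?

Flight 1 in UTC: 3:25 AM + 2:00 = 5:25 AM on Aug 20.
+15 hours 25 minutes → arrive 8:50 PM UTC on Aug 20.
Flight 2 in UTC: 4:59 AM − 8:45 = 8:14 PM on Aug 20.
+5 hours 36 minutes → arrive 1:50 AM UTC on Aug 21.
Flight 1 lands earlier by 5 hours.

the first, by 5 hours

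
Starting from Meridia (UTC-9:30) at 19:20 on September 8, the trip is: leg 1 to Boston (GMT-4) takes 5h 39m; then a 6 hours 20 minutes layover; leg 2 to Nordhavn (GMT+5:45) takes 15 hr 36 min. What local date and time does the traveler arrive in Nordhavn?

14:10 on September 10

Convert departure to UTC: 19:20 + 9:30 = 04:50 UTC on Sep 9.
Add 5 hours and 39 minutes leg 1 → 10:29 UTC.
Add 6 hours 20 minutes layover in Boston → 16:49 UTC.
Add 15 hours 36 minutes leg 2 → 08:25 UTC (Sep 10).
Nordhavn is UTC+5:45, so local arrival = 08:25 + 5:45 = 14:10 on Sep 10.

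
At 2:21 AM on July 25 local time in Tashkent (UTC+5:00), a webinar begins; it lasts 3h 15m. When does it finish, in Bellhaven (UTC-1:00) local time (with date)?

Convert start to UTC: 2:21 AM − 5:00 = 9:21 PM UTC on Jul 24.
Add 3 hours and 15 minutes duration → 12:36 AM UTC (Jul 25).
Bellhaven is UTC−1:00, so local end time = 12:36 AM − 1:00 = 11:36 PM on Jul 24.

11:36 PM on July 24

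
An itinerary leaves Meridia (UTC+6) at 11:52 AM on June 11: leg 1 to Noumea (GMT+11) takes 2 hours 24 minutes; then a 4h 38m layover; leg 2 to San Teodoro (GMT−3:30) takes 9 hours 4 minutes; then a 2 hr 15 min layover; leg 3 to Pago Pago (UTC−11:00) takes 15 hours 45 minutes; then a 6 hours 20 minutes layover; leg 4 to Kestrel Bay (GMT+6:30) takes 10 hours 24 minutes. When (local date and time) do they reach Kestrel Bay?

Convert departure to UTC: 11:52 AM − 6:00 = 5:52 AM UTC on Jun 11.
Add 2 hours and 24 minutes leg 1 → 8:16 AM UTC.
Add 4 hours 38 minutes layover in Noumea → 12:54 PM UTC.
Add 9 hours 4 minutes leg 2 → 9:58 PM UTC.
Add 2 hours and 15 minutes layover in San Teodoro → 12:13 AM UTC (Jun 12).
Add 15 hours 45 minutes leg 3 → 3:58 PM UTC.
Add 6 hours 20 minutes layover in Pago Pago → 10:18 PM UTC.
Add 10 hours and 24 minutes leg 4 → 8:42 AM UTC (Jun 13).
Kestrel Bay is UTC+6:30, so local arrival = 8:42 AM + 6:30 = 3:12 PM on Jun 13.

3:12 PM on June 13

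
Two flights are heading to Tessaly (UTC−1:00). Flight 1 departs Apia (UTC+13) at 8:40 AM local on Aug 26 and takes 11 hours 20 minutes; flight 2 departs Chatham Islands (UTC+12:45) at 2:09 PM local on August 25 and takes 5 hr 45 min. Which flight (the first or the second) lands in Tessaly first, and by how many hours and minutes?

the second, by 23 hours 51 minutes

Flight 1 in UTC: 8:40 AM − 13:00 = 7:40 PM on Aug 25.
+11 hours 20 minutes → arrive 7:00 AM UTC on Aug 26.
Flight 2 in UTC: 2:09 PM − 12:45 = 1:24 AM on Aug 25.
+5 hours and 45 minutes → arrive 7:09 AM UTC on Aug 25.
Flight 2 lands earlier by 23 hours 51 minutes.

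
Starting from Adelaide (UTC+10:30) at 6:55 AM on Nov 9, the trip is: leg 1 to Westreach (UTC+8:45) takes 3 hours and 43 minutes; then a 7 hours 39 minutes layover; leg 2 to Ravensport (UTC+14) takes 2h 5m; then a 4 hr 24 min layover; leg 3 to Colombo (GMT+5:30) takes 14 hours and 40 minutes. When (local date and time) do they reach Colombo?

10:26 AM on November 10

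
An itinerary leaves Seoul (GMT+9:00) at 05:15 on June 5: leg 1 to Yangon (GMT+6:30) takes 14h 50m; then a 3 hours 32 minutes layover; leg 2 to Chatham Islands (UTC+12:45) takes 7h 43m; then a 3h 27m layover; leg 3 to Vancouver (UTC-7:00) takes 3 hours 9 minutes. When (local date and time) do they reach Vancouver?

Convert departure to UTC: 05:15 − 9:00 = 20:15 UTC on Jun 4.
Add 14 hours and 50 minutes leg 1 → 11:05 UTC (Jun 5).
Add 3 hours and 32 minutes layover in Yangon → 14:37 UTC.
Add 7 hours 43 minutes leg 2 → 22:20 UTC.
Add 3 hours 27 minutes layover in Chatham Islands → 01:47 UTC (Jun 6).
Add 3 hours and 9 minutes leg 3 → 04:56 UTC.
Vancouver is UTC−7:00, so local arrival = 04:56 − 7:00 = 21:56 on Jun 5.

21:56 on Jun 5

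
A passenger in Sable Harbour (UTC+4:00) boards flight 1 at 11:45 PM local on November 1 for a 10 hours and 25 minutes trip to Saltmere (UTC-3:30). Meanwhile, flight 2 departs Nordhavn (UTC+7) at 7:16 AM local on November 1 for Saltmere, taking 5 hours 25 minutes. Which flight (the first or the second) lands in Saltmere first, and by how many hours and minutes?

Flight 1 in UTC: 11:45 PM − 4:00 = 7:45 PM on Nov 1.
+10 hours 25 minutes → arrive 6:10 AM UTC on Nov 2.
Flight 2 in UTC: 7:16 AM − 7:00 = 12:16 AM on Nov 1.
+5 hours and 25 minutes → arrive 5:41 AM UTC on Nov 1.
Flight 2 lands earlier by 24 hours 29 minutes.

the second, by 24 hours 29 minutes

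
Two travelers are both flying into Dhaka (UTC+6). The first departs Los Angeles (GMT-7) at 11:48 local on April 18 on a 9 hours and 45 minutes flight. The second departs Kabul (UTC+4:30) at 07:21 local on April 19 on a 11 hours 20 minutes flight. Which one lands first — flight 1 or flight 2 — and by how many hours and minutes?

Flight 1 in UTC: 11:48 + 7:00 = 18:48 on Apr 18.
+9 hours and 45 minutes → arrive 04:33 UTC on Apr 19.
Flight 2 in UTC: 07:21 − 4:30 = 02:51 on Apr 19.
+11 hours 20 minutes → arrive 14:11 UTC on Apr 19.
Flight 1 lands earlier by 9 hours 38 minutes.

the first, by 9 hours 38 minutes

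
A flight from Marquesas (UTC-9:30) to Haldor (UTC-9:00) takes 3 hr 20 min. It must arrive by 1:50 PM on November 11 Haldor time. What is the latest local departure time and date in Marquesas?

10:00 AM on Nov 11

Target arrival in UTC: 1:50 PM + 9:00 = 10:50 PM on Nov 11.
Subtract 3 hours 20 minutes → departure 7:30 PM UTC on Nov 11.
Marquesas is UTC−9:30: 7:30 PM − 9:30 = 10:00 AM on Nov 11.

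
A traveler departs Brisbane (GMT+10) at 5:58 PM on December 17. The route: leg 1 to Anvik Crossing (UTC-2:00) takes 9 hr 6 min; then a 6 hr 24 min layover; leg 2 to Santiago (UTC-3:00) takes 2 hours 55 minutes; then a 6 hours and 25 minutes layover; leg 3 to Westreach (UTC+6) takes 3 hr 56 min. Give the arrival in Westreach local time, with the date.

6:44 PM on December 18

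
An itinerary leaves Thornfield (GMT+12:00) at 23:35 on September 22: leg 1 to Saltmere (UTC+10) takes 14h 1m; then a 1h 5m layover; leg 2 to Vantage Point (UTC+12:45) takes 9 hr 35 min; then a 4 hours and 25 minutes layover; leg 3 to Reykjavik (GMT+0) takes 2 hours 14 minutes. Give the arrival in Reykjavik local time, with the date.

18:55 on Sep 23

Convert departure to UTC: 23:35 − 12:00 = 11:35 UTC on Sep 22.
Add 14 hours and 1 minute leg 1 → 01:36 UTC (Sep 23).
Add 1 hour and 5 minutes layover in Saltmere → 02:41 UTC.
Add 9 hours 35 minutes leg 2 → 12:16 UTC.
Add 4 hours and 25 minutes layover in Vantage Point → 16:41 UTC.
Add 2 hours 14 minutes leg 3 → 18:55 UTC.
Reykjavik is UTC+0, so local arrival is the same: 18:55 on Sep 23.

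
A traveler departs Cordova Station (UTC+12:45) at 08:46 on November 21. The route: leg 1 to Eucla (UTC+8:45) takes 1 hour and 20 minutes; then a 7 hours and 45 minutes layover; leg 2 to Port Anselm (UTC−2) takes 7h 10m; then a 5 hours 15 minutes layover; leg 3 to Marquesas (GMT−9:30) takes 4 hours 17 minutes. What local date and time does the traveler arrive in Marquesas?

Convert departure to UTC: 08:46 − 12:45 = 20:01 UTC on Nov 20.
Add 1 hour and 20 minutes leg 1 → 21:21 UTC.
Add 7 hours and 45 minutes layover in Eucla → 05:06 UTC (Nov 21).
Add 7 hours and 10 minutes leg 2 → 12:16 UTC.
Add 5 hours 15 minutes layover in Port Anselm → 17:31 UTC.
Add 4 hours and 17 minutes leg 3 → 21:48 UTC.
Marquesas is UTC−9:30, so local arrival = 21:48 − 9:30 = 12:18 on Nov 21.

12:18 on November 21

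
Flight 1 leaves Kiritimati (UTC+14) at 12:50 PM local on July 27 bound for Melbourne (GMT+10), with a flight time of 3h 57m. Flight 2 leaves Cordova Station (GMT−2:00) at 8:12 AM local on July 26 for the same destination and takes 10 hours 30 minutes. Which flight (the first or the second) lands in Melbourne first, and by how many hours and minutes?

Flight 1 in UTC: 12:50 PM − 14:00 = 10:50 PM on Jul 26.
+3 hours and 57 minutes → arrive 2:47 AM UTC on Jul 27.
Flight 2 in UTC: 8:12 AM + 2:00 = 10:12 AM on Jul 26.
+10 hours 30 minutes → arrive 8:42 PM UTC on Jul 26.
Flight 2 lands earlier by 6 hours 5 minutes.

the second, by 6 hours 5 minutes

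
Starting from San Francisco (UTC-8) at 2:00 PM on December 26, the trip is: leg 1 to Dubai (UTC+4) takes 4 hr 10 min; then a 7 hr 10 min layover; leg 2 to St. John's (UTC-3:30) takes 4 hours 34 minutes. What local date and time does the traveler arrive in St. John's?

Convert departure to UTC: 2:00 PM + 8:00 = 10:00 PM UTC on Dec 26.
Add 4 hours and 10 minutes leg 1 → 2:10 AM UTC (Dec 27).
Add 7 hours and 10 minutes layover in Dubai → 9:20 AM UTC.
Add 4 hours 34 minutes leg 2 → 1:54 PM UTC.
St. John's is UTC−3:30, so local arrival = 1:54 PM − 3:30 = 10:24 AM on Dec 27.

10:24 AM on Dec 27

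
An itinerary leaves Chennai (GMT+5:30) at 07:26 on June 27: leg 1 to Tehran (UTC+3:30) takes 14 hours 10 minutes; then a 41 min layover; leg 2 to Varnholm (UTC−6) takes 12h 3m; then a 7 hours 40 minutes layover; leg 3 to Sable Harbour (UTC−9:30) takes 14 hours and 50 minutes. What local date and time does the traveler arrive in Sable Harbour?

17:50 on June 28

Convert departure to UTC: 07:26 − 5:30 = 01:56 UTC on Jun 27.
Add 14 hours 10 minutes leg 1 → 16:06 UTC.
Add 41 minutes layover in Tehran → 16:47 UTC.
Add 12 hours and 3 minutes leg 2 → 04:50 UTC (Jun 28).
Add 7 hours and 40 minutes layover in Varnholm → 12:30 UTC.
Add 14 hours and 50 minutes leg 3 → 03:20 UTC (Jun 29).
Sable Harbour is UTC−9:30, so local arrival = 03:20 − 9:30 = 17:50 on Jun 28.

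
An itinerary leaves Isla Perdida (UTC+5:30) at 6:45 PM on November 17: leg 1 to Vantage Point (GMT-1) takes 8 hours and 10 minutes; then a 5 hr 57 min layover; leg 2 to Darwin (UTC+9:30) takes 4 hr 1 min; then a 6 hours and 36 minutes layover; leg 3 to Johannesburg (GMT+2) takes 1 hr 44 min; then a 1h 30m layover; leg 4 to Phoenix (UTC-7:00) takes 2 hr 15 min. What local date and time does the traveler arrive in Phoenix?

12:28 PM on Nov 18

Convert departure to UTC: 6:45 PM − 5:30 = 1:15 PM UTC on Nov 17.
Add 8 hours and 10 minutes leg 1 → 9:25 PM UTC.
Add 5 hours 57 minutes layover in Vantage Point → 3:22 AM UTC (Nov 18).
Add 4 hours 1 minute leg 2 → 7:23 AM UTC.
Add 6 hours 36 minutes layover in Darwin → 1:59 PM UTC.
Add 1 hour and 44 minutes leg 3 → 3:43 PM UTC.
Add 1 hour and 30 minutes layover in Johannesburg → 5:13 PM UTC.
Add 2 hours and 15 minutes leg 4 → 7:28 PM UTC.
Phoenix is UTC−7:00, so local arrival = 7:28 PM − 7:00 = 12:28 PM on Nov 18.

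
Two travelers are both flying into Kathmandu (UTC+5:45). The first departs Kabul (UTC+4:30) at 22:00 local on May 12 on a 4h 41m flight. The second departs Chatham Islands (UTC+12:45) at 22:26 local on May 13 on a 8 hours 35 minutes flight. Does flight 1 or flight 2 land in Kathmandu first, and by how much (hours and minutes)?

Flight 1 in UTC: 22:00 − 4:30 = 17:30 on May 12.
+4 hours 41 minutes → arrive 22:11 UTC on May 12.
Flight 2 in UTC: 22:26 − 12:45 = 09:41 on May 13.
+8 hours and 35 minutes → arrive 18:16 UTC on May 13.
Flight 1 lands earlier by 20 hours 5 minutes.

the first, by 20 hours 5 minutes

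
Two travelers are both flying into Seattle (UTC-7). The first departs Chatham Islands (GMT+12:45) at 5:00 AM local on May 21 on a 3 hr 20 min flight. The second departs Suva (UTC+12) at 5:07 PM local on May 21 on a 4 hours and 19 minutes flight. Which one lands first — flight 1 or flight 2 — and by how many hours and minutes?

the first, by 13 hours 51 minutes

Flight 1 in UTC: 5:00 AM − 12:45 = 4:15 PM on May 20.
+3 hours 20 minutes → arrive 7:35 PM UTC on May 20.
Flight 2 in UTC: 5:07 PM − 12:00 = 5:07 AM on May 21.
+4 hours and 19 minutes → arrive 9:26 AM UTC on May 21.
Flight 1 lands earlier by 13 hours 51 minutes.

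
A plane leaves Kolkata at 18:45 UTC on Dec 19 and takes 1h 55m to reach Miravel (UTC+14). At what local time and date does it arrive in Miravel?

10:40 on December 20

Departure is given in UTC: 18:45 on Dec 19.
Add 1 hour 55 minutes → 20:40 UTC.
Miravel is UTC+14:00: 20:40 + 14:00 = 10:40 on Dec 20.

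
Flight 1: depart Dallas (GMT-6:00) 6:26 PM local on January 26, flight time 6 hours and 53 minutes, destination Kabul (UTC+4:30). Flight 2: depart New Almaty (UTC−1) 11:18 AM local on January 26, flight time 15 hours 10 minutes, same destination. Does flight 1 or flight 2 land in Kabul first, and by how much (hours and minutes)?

Flight 1 in UTC: 6:26 PM + 6:00 = 12:26 AM on Jan 27.
+6 hours 53 minutes → arrive 7:19 AM UTC on Jan 27.
Flight 2 in UTC: 11:18 AM + 1:00 = 12:18 PM on Jan 26.
+15 hours and 10 minutes → arrive 3:28 AM UTC on Jan 27.
Flight 2 lands earlier by 3 hours 51 minutes.

the second, by 3 hours 51 minutes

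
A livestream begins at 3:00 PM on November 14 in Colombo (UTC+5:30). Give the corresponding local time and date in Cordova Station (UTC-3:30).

In UTC: 3:00 PM − 5:30 = 9:30 AM on Nov 14.
Cordova Station is UTC−3:30: 9:30 AM − 3:30 = 6:00 AM on Nov 14.

6:00 AM on November 14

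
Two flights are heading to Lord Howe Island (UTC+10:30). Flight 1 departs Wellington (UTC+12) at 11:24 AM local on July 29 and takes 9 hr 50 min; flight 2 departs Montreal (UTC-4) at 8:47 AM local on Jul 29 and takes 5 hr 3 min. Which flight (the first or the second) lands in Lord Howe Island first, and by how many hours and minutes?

the first, by 8 hours 36 minutes

Flight 1 in UTC: 11:24 AM − 12:00 = 11:24 PM on Jul 28.
+9 hours 50 minutes → arrive 9:14 AM UTC on Jul 29.
Flight 2 in UTC: 8:47 AM + 4:00 = 12:47 PM on Jul 29.
+5 hours 3 minutes → arrive 5:50 PM UTC on Jul 29.
Flight 1 lands earlier by 8 hours 36 minutes.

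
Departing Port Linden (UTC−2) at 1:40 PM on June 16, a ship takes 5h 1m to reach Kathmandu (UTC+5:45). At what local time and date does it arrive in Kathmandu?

2:26 AM on Jun 17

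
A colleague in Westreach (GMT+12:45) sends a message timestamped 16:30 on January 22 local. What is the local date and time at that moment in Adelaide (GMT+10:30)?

14:15 on January 22

In UTC: 16:30 − 12:45 = 03:45 on Jan 22.
Adelaide is UTC+10:30: 03:45 + 10:30 = 14:15 on Jan 22.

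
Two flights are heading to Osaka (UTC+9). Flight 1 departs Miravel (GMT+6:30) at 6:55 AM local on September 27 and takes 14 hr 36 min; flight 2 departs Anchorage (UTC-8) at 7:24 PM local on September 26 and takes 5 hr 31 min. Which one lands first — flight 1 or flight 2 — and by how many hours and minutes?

the second, by 6 hours 6 minutes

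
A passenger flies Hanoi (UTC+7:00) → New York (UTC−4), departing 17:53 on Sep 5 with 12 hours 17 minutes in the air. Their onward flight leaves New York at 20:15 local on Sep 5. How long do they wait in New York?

1 hour 5 minutes

Convert departure to UTC: 17:53 − 7:00 = 10:53 UTC on Sep 5.
Add 12 hours 17 minutes flight time → 23:10 UTC.
New York is UTC−4:00, so local arrival = 23:10 − 4:00 = 19:10 on Sep 5.
Layover = 20:15 − 19:10 = 1 hour 5 minutes.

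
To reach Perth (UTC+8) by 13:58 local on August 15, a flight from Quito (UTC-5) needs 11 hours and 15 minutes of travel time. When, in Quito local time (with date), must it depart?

Target arrival in UTC: 13:58 − 8:00 = 05:58 on Aug 15.
Subtract 11 hours and 15 minutes → departure 18:43 UTC on Aug 14.
Quito is UTC−5:00: 18:43 − 5:00 = 13:43 on Aug 14.

13:43 on Aug 14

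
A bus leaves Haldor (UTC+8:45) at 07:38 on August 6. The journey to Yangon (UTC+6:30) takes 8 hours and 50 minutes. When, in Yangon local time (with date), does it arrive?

Yangon is 2:15 behind Haldor.
After 8 hours and 50 minutes it is 16:28 in Haldor.
Shift by the zone difference: 16:28 − 2:15 = 14:13 on Aug 6 in Yangon.

14:13 on August 6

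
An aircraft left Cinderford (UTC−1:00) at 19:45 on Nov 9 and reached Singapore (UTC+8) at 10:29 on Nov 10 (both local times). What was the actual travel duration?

Singapore is 9:00 ahead of Cinderford.
Clock-face elapsed time (ignoring zones) is 14 hours 44 minutes.
Actual elapsed = 14 hours 44 minutes − 9:00 = 5 hours 44 minutes.

5 hours 44 minutes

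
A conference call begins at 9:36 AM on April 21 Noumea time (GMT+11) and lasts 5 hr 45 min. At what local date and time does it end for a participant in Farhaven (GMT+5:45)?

10:06 AM on April 21

Convert start to UTC: 9:36 AM − 11:00 = 10:36 PM UTC on Apr 20.
Add 5 hours and 45 minutes duration → 4:21 AM UTC (Apr 21).
Farhaven is UTC+5:45, so local end time = 4:21 AM + 5:45 = 10:06 AM on Apr 21.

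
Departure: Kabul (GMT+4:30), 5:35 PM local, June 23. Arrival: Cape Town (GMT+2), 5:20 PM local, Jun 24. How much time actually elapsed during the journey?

Cape Town is 2:30 behind Kabul.
Clock-face elapsed time (ignoring zones) is 23 hours 45 minutes.
Actual elapsed = 23 hours 45 minutes + 2:30 = 26 hours 15 minutes.

26 hours 15 minutes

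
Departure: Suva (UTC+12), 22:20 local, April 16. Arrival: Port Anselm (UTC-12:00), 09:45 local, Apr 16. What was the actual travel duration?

11 hours 25 minutes

Departure in UTC: 22:20 − 12:00 = 10:20 on Apr 16.
Arrival in UTC: 09:45 + 12:00 = 21:45 on Apr 16.
Elapsed = 21:45 − 10:20 = 11 hours 25 minutes.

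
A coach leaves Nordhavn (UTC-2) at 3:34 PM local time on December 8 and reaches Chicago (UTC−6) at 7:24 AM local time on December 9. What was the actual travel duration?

19 hours 50 minutes

Departure in UTC: 3:34 PM + 2:00 = 5:34 PM on Dec 8.
Arrival in UTC: 7:24 AM + 6:00 = 1:24 PM on Dec 9.
Elapsed = 1:24 PM − 5:34 PM (+1 day) = 19 hours 50 minutes.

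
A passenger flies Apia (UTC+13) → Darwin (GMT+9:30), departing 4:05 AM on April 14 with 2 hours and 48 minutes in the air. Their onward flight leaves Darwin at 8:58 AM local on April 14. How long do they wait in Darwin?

5 hours 35 minutes

Convert departure to UTC: 4:05 AM − 13:00 = 3:05 PM UTC on Apr 13.
Add 2 hours and 48 minutes flight time → 5:53 PM UTC.
Darwin is UTC+9:30, so local arrival = 5:53 PM + 9:30 = 3:23 AM on Apr 14.
Layover = 8:58 AM − 3:23 AM = 5 hours 35 minutes.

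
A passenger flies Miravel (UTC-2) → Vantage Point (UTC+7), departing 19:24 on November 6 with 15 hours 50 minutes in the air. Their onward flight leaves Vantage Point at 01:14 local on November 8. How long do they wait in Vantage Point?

5 hours

Convert departure to UTC: 19:24 + 2:00 = 21:24 UTC on Nov 6.
Add 15 hours 50 minutes flight time → 13:14 UTC (Nov 7).
Vantage Point is UTC+7:00, so local arrival = 13:14 + 7:00 = 20:14 on Nov 7.
Layover = 01:14 − 20:14 (+1 day) = 5 hours.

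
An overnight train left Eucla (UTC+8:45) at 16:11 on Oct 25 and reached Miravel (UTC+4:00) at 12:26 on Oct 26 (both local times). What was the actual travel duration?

25 hours

Departure in UTC: 16:11 − 8:45 = 07:26 on Oct 25.
Arrival in UTC: 12:26 − 4:00 = 08:26 on Oct 26.
Elapsed = 08:26 − 07:26 (+1 day) = 25 hours.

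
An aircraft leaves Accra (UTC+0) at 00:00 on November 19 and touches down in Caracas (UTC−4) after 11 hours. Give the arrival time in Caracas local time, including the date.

07:00 on Nov 19

Accra is at UTC+0, so departure is already 00:00 UTC on Nov 19.
Add 11 hours travel time → 11:00 UTC.
Caracas is UTC−4:00, so local arrival = 11:00 − 4:00 = 07:00 on Nov 19.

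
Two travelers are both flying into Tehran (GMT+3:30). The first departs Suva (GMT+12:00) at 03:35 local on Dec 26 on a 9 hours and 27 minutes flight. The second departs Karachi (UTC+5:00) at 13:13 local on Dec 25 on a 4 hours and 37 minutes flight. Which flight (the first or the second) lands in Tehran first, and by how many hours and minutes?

the second, by 12 hours 12 minutes

Flight 1 in UTC: 03:35 − 12:00 = 15:35 on Dec 25.
+9 hours and 27 minutes → arrive 01:02 UTC on Dec 26.
Flight 2 in UTC: 13:13 − 5:00 = 08:13 on Dec 25.
+4 hours and 37 minutes → arrive 12:50 UTC on Dec 25.
Flight 2 lands earlier by 12 hours 12 minutes.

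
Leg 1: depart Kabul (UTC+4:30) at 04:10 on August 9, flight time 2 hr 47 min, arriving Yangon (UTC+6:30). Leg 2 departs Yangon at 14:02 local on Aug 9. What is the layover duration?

Convert departure to UTC: 04:10 − 4:30 = 23:40 UTC on Aug 8.
Add 2 hours 47 minutes flight time → 02:27 UTC (Aug 9).
Yangon is UTC+6:30, so local arrival = 02:27 + 6:30 = 08:57 on Aug 9.
Layover = 14:02 − 08:57 = 5 hours 5 minutes.

5 hours 5 minutes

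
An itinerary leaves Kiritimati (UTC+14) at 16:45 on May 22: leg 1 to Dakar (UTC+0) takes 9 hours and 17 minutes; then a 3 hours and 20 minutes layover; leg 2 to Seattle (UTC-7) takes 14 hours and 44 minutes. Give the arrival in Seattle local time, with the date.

Convert departure to UTC: 16:45 − 14:00 = 02:45 UTC on May 22.
Add 9 hours 17 minutes leg 1 → 12:02 UTC.
Add 3 hours and 20 minutes layover in Dakar → 15:22 UTC.
Add 14 hours and 44 minutes leg 2 → 06:06 UTC (May 23).
Seattle is UTC−7:00, so local arrival = 06:06 − 7:00 = 23:06 on May 22.

23:06 on May 22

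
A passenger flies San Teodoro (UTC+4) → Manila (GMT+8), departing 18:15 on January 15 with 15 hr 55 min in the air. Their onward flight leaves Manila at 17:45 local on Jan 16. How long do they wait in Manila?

3 hours 35 minutes

Convert departure to UTC: 18:15 − 4:00 = 14:15 UTC on Jan 15.
Add 15 hours 55 minutes flight time → 06:10 UTC (Jan 16).
Manila is UTC+8:00, so local arrival = 06:10 + 8:00 = 14:10 on Jan 16.
Layover = 17:45 − 14:10 = 3 hours 35 minutes.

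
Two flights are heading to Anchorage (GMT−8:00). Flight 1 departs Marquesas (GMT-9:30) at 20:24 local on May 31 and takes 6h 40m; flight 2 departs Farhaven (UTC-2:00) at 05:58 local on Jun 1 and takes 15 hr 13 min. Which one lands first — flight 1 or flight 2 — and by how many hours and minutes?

Flight 1 in UTC: 20:24 + 9:30 = 05:54 on Jun 1.
+6 hours 40 minutes → arrive 12:34 UTC on Jun 1.
Flight 2 in UTC: 05:58 + 2:00 = 07:58 on Jun 1.
+15 hours and 13 minutes → arrive 23:11 UTC on Jun 1.
Flight 1 lands earlier by 10 hours 37 minutes.

the first, by 10 hours 37 minutes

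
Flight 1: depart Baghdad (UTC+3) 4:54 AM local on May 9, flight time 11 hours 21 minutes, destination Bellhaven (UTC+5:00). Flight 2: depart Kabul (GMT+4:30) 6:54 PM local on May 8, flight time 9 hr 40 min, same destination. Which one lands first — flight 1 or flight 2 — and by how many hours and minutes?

Flight 1 in UTC: 4:54 AM − 3:00 = 1:54 AM on May 9.
+11 hours and 21 minutes → arrive 1:15 PM UTC on May 9.
Flight 2 in UTC: 6:54 PM − 4:30 = 2:24 PM on May 8.
+9 hours and 40 minutes → arrive 12:04 AM UTC on May 9.
Flight 2 lands earlier by 13 hours 11 minutes.

the second, by 13 hours 11 minutes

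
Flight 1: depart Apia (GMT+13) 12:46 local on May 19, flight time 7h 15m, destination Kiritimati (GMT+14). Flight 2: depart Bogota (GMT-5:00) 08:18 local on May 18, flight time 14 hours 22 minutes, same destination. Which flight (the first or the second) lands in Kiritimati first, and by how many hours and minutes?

the second, by 3 hours 21 minutes

Flight 1 in UTC: 12:46 − 13:00 = 23:46 on May 18.
+7 hours and 15 minutes → arrive 07:01 UTC on May 19.
Flight 2 in UTC: 08:18 + 5:00 = 13:18 on May 18.
+14 hours and 22 minutes → arrive 03:40 UTC on May 19.
Flight 2 lands earlier by 3 hours 21 minutes.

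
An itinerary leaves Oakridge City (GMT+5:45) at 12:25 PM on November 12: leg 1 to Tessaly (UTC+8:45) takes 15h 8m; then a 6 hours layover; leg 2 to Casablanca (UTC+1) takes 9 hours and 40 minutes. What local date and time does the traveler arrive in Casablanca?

Convert departure to UTC: 12:25 PM − 5:45 = 6:40 AM UTC on Nov 12.
Add 15 hours 8 minutes leg 1 → 9:48 PM UTC.
Add 6 hours layover in Tessaly → 3:48 AM UTC (Nov 13).
Add 9 hours 40 minutes leg 2 → 1:28 PM UTC.
Casablanca is UTC+1:00, so local arrival = 1:28 PM + 1:00 = 2:28 PM on Nov 13.

2:28 PM on November 13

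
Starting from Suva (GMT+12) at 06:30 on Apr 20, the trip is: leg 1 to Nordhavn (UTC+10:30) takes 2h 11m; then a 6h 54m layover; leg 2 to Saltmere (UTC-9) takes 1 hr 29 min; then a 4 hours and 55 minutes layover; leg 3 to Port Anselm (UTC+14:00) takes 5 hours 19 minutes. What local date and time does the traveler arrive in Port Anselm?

Convert departure to UTC: 06:30 − 12:00 = 18:30 UTC on Apr 19.
Add 2 hours and 11 minutes leg 1 → 20:41 UTC.
Add 6 hours 54 minutes layover in Nordhavn → 03:35 UTC (Apr 20).
Add 1 hour 29 minutes leg 2 → 05:04 UTC.
Add 4 hours and 55 minutes layover in Saltmere → 09:59 UTC.
Add 5 hours 19 minutes leg 3 → 15:18 UTC.
Port Anselm is UTC+14:00, so local arrival = 15:18 + 14:00 = 05:18 on Apr 21.

05:18 on Apr 21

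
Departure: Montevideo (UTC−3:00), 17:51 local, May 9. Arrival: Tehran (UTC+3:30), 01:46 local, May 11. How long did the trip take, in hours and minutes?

25 hours 25 minutes

Tehran is 6:30 ahead of Montevideo.
Clock-face elapsed time (ignoring zones) is 31 hours 55 minutes.
Actual elapsed = 31 hours 55 minutes − 6:30 = 25 hours 25 minutes.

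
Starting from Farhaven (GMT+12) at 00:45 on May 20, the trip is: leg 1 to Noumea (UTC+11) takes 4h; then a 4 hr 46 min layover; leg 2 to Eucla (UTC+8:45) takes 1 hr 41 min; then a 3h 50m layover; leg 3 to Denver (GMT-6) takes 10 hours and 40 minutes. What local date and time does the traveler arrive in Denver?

07:42 on May 20

Convert departure to UTC: 00:45 − 12:00 = 12:45 UTC on May 19.
Add 4 hours leg 1 → 16:45 UTC.
Add 4 hours 46 minutes layover in Noumea → 21:31 UTC.
Add 1 hour and 41 minutes leg 2 → 23:12 UTC.
Add 3 hours and 50 minutes layover in Eucla → 03:02 UTC (May 20).
Add 10 hours 40 minutes leg 3 → 13:42 UTC.
Denver is UTC−6:00, so local arrival = 13:42 − 6:00 = 07:42 on May 20.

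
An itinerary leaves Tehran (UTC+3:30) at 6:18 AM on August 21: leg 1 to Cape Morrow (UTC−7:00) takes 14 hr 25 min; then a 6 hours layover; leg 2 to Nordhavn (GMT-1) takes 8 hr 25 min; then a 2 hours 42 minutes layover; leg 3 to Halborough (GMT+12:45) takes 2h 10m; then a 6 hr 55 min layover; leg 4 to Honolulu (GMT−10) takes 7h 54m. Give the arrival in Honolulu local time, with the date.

5:19 PM on August 22

Convert departure to UTC: 6:18 AM − 3:30 = 2:48 AM UTC on Aug 21.
Add 14 hours 25 minutes leg 1 → 5:13 PM UTC.
Add 6 hours layover in Cape Morrow → 11:13 PM UTC.
Add 8 hours and 25 minutes leg 2 → 7:38 AM UTC (Aug 22).
Add 2 hours 42 minutes layover in Nordhavn → 10:20 AM UTC.
Add 2 hours 10 minutes leg 3 → 12:30 PM UTC.
Add 6 hours and 55 minutes layover in Halborough → 7:25 PM UTC.
Add 7 hours 54 minutes leg 4 → 3:19 AM UTC (Aug 23).
Honolulu is UTC−10:00, so local arrival = 3:19 AM − 10:00 = 5:19 PM on Aug 22.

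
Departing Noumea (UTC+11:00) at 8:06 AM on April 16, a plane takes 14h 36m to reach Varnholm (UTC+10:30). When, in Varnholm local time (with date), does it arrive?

10:12 PM on April 16

Convert departure to UTC: 8:06 AM − 11:00 = 9:06 PM UTC on Apr 15.
Add 14 hours 36 minutes travel time → 11:42 AM UTC (Apr 16).
Varnholm is UTC+10:30, so local arrival = 11:42 AM + 10:30 = 10:12 PM on Apr 16.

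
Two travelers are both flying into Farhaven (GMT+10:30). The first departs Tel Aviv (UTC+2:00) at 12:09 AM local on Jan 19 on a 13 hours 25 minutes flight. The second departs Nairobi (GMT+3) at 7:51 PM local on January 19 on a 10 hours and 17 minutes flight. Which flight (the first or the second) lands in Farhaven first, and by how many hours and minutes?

Flight 1 in UTC: 12:09 AM − 2:00 = 10:09 PM on Jan 18.
+13 hours 25 minutes → arrive 11:34 AM UTC on Jan 19.
Flight 2 in UTC: 7:51 PM − 3:00 = 4:51 PM on Jan 19.
+10 hours 17 minutes → arrive 3:08 AM UTC on Jan 20.
Flight 1 lands earlier by 15 hours 34 minutes.

the first, by 15 hours 34 minutes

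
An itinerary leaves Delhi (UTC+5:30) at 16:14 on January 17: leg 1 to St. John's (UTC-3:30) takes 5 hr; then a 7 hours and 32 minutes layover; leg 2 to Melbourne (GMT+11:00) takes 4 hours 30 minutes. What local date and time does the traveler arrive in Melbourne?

14:46 on Jan 18

Convert departure to UTC: 16:14 − 5:30 = 10:44 UTC on Jan 17.
Add 5 hours leg 1 → 15:44 UTC.
Add 7 hours 32 minutes layover in St. John's → 23:16 UTC.
Add 4 hours 30 minutes leg 2 → 03:46 UTC (Jan 18).
Melbourne is UTC+11:00, so local arrival = 03:46 + 11:00 = 14:46 on Jan 18.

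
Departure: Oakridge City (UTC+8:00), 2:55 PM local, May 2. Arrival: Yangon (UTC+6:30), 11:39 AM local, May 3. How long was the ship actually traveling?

Departure in UTC: 2:55 PM − 8:00 = 6:55 AM on May 2.
Arrival in UTC: 11:39 AM − 6:30 = 5:09 AM on May 3.
Elapsed = 5:09 AM − 6:55 AM (+1 day) = 22 hours 14 minutes.

22 hours 14 minutes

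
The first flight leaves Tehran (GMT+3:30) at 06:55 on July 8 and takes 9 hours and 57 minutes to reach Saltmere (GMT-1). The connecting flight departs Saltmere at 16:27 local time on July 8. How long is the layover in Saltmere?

4 hours 5 minutes

Convert departure to UTC: 06:55 − 3:30 = 03:25 UTC on Jul 8.
Add 9 hours 57 minutes flight time → 13:22 UTC.
Saltmere is UTC−1:00, so local arrival = 13:22 − 1:00 = 12:22 on Jul 8.
Layover = 16:27 − 12:22 = 4 hours 5 minutes.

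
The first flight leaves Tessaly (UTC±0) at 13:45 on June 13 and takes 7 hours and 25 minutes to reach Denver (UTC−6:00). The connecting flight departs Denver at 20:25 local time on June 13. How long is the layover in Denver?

Tessaly is at UTC+0, so departure is already 13:45 UTC on Jun 13.
Add 7 hours and 25 minutes flight time → 21:10 UTC.
Denver is UTC−6:00, so local arrival = 21:10 − 6:00 = 15:10 on Jun 13.
Layover = 20:25 − 15:10 = 5 hours 15 minutes.

5 hours 15 minutes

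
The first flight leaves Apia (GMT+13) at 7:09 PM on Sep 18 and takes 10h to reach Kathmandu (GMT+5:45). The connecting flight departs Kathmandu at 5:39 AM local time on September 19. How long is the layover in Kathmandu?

7 hours 45 minutes

Convert departure to UTC: 7:09 PM − 13:00 = 6:09 AM UTC on Sep 18.
Add 10 hours flight time → 4:09 PM UTC.
Kathmandu is UTC+5:45, so local arrival = 4:09 PM + 5:45 = 9:54 PM on Sep 18.
Layover = 5:39 AM − 9:54 PM (+1 day) = 7 hours 45 minutes.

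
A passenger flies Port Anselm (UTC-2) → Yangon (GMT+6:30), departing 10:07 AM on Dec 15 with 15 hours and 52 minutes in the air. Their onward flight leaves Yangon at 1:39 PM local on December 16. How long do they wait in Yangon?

3 hours 10 minutes

Convert departure to UTC: 10:07 AM + 2:00 = 12:07 PM UTC on Dec 15.
Add 15 hours and 52 minutes flight time → 3:59 AM UTC (Dec 16).
Yangon is UTC+6:30, so local arrival = 3:59 AM + 6:30 = 10:29 AM on Dec 16.
Layover = 1:39 PM − 10:29 AM = 3 hours 10 minutes.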